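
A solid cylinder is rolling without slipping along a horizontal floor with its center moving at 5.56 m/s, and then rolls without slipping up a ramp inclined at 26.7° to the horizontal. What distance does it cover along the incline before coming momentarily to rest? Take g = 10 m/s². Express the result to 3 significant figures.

d ≈ 5.16 m

The moment of inertia is (1/2)MR², giving k ≡ I/(MR²) = 0.5.
Pure rolling means v = ωR; then KE = ½Mv² + ½I(v/R)² = ½(1+k)Mv² = (3/4)Mv².
Setting this equal to Mgh gives the vertical rise h = (1+k)v₀²/(2g) = 1.5×5.56²/(2×10) = 2.319 m.
The distance along the slope is d = h/sinθ = 2.319/sin26.7° ≈ 5.16 m.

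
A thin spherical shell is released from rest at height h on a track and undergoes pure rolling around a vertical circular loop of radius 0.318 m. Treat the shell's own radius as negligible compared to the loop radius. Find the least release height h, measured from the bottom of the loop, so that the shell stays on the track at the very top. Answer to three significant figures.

Here I = (2/3)MR², so the shape factor k = I/(MR²) = 2/3.
At the top, contact is just lost when gravity alone supplies the centripetal force: Mg = Mv_top²/r, i.e. v_top² = gr.
With ω = v/R, the kinetic energy at speed v is ½(1+k)Mv² = (5/6)Mv².
Energy conservation from release (height h) to the top (height 2r): Mgh = Mg(2r) + (5/6)M·gr.
Thus h_min = 2r + (1+k)r/2 = r(2 + 1.667/2) = 0.318 × 2.833 ≈ 0.901 m.

h_min ≈ 0.901 m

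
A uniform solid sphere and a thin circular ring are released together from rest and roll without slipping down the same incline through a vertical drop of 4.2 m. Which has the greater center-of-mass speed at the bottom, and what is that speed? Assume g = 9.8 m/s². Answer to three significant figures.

For rolling without slipping, Mgh = ½(1+k)Mv² where k = I/(MR²), so v = √(2gh/(1+k)).
Uniform solid sphere: k = 0.4, giving v = √(2×9.8×4.2/1.4) = 7.668 m/s.
Thin circular ring: k = 1, giving v = √(2×9.8×4.2/2) = 6.416 m/s.
The smaller k wins: the uniform solid sphere, at ≈ 7.67 m/s.

the uniform solid sphere, at v ≈ 7.67 m/s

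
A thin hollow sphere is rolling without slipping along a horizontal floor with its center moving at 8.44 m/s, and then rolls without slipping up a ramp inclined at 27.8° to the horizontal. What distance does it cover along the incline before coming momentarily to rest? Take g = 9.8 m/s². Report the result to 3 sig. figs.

d ≈ 13.0 m

The moment of inertia is (2/3)MR², giving k ≡ I/(MR²) = 2/3.
Pure rolling means v = ωR; then KE = ½Mv² + ½I(v/R)² = ½(1+k)Mv² = (5/6)Mv².
Setting this equal to Mgh gives the vertical rise h = (1+k)v₀²/(2g) = 1.667×8.44²/(2×9.8) = 6.057 m.
Along the incline, d = h/sinθ = 6.057/sin27.8° ≈ 13.0 m.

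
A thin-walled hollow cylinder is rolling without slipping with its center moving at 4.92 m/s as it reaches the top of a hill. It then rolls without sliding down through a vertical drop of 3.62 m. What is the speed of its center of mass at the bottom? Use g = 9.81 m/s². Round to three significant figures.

v ≈ 7.73 m/s

With I = MR², the ratio k = I/(MR²) is 1.
The rolling condition ω = v/R makes the rotational term ½I(v/R)² = ½kMv², so KE_total = ½(1+k)Mv² = Mv².
Energy conservation: Mv₀² + Mgh = Mv², so v² = v₀² + 2gh/(1+k).
v = √(4.92² + 2×9.81×3.62/2) = √59.72 ≈ 7.73 m/s.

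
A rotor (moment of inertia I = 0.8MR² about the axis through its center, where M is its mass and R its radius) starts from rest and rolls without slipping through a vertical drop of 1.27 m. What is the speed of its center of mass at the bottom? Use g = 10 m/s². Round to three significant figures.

The moment of inertia is 0.8MR², giving k ≡ I/(MR²) = 0.8.
Since it rolls without slipping, ω = v/R and KE = ½Mv² + ½Iω² = ½(1+k)Mv² = (9/10)Mv².
Setting Mgh = (9/10)Mv² gives v = √(2gh/(1+k)) = √(2·10·1.27/1.8) ≈ 3.76 m/s.

v ≈ 3.76 m/s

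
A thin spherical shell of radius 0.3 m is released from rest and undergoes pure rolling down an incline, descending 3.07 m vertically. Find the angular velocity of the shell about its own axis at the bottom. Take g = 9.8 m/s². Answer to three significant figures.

Here I = (2/3)MR², so the shape factor k = I/(MR²) = 2/3.
Rolling without slipping gives ω = v/R, so the total kinetic energy is ½Mv² + ½Iω² = ½(1+k)Mv² = (5/6)Mv².
Energy conservation Mgh = ½(1+k)Mv² gives v = √(2gh/(1+k)) = √(2 × 9.8 × 3.07 / 1.667) = 6.009 m/s.
Then ω = v/R = 6.009 / 0.3 ≈ 20.0 rad/s.

ω ≈ 20.0 rad/s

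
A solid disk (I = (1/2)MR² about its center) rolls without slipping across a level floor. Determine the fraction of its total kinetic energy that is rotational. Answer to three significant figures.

For this body I = (1/2)MR², i.e. k = I/(MR²) = 0.5.
Since ω = v/R, the translational part is ½Mv² and the rotational part is ½I(v/R)² = ½kMv²; the total is ½(1+k)Mv².
The rotational fraction is therefore k/(1+k) = 0.5/1.5 ≈ 0.333.

fraction ≈ 0.333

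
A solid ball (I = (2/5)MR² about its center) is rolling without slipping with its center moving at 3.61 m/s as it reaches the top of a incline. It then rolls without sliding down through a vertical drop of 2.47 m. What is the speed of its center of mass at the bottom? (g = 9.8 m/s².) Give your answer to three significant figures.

Here I = (2/5)MR², so the shape factor k = I/(MR²) = 0.4.
Pure rolling means v = ωR; then KE = ½Mv² + ½I(v/R)² = ½(1+k)Mv² = (7/10)Mv².
Conserving energy between top and bottom: (7/10)Mv² = (7/10)Mv₀² + Mgh, hence v² = v₀² + 2gh/(1+k).
v = √(3.61² + 2×9.8×2.47/1.4) = √47.61 ≈ 6.90 m/s.

v ≈ 6.90 m/s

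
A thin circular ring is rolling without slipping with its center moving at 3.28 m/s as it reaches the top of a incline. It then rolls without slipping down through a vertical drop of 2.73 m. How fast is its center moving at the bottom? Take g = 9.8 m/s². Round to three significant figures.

v ≈ 6.12 m/s

For this body I = MR², i.e. k = I/(MR²) = 1.
Since it rolls without slipping, ω = v/R and KE = ½Mv² + ½Iω² = ½(1+k)Mv² = Mv².
Energy conservation: Mv₀² + Mgh = Mv², so v² = v₀² + 2gh/(1+k).
v = √(3.28² + 2×9.8×2.73/2) = √37.51 ≈ 6.12 m/s.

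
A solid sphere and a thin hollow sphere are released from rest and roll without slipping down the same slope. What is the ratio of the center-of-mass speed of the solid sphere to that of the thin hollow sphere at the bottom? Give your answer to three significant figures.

Each satisfies Mgh = ½(1+k)Mv² with k = I/(MR²), so v ∝ 1/√(1+k).
For the solid sphere k = 0.4; for the thin hollow sphere k = 2/3.
v₁/v₂ = √((1+k₂)/(1+k₁)) = √(1.667/1.4) ≈ 1.09.

v_ratio ≈ 1.09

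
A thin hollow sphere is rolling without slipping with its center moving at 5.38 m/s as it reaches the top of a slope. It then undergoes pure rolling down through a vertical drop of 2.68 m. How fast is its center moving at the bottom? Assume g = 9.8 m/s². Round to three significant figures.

v ≈ 7.78 m/s

With I = (2/3)MR², the ratio k = I/(MR²) is 2/3.
Rolling without slipping gives ω = v/R, so the total kinetic energy is ½Mv² + ½Iω² = ½(1+k)Mv² = (5/6)Mv².
Energy conservation: (5/6)Mv₀² + Mgh = (5/6)Mv², so v² = v₀² + 2gh/(1+k).
v = √(5.38² + 2×9.8×2.68/1.667) = √60.46 ≈ 7.78 m/s.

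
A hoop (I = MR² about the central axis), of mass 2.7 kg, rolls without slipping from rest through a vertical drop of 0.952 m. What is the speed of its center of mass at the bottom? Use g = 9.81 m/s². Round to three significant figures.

v ≈ 3.06 m/s

For this body I = MR², i.e. k = I/(MR²) = 1.
Pure rolling means v = ωR; then KE = ½Mv² + ½I(v/R)² = ½(1+k)Mv² = Mv².
Energy conservation: Mgh = Mv², so v = √(2gh/(1+k)) = √(2 × 9.81 × 0.952 / 2) ≈ 3.06 m/s.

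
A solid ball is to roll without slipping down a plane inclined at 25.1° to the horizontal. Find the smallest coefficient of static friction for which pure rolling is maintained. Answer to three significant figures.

μ_min ≈ 0.134

For this body I = (2/5)MR², i.e. k = I/(MR²) = 0.4.
Translational: Mg sinθ − f = Ma. Rotational about the CM: fR = Iα = kMRa, so f = kMa.
These give a = g sinθ/(1+k) and the required friction f = kMg sinθ/(1+k).
With N = Mg cosθ, the no-slip condition f ≤ μN gives μ_min = f/N = k tanθ/(1+k).
μ_min = 0.4 × tan25.1° / 1.4 ≈ 0.134.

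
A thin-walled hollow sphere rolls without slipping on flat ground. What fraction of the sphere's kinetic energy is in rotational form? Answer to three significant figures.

Here I = (2/3)MR², so the shape factor k = I/(MR²) = 2/3.
Since ω = v/R, the translational part is ½Mv² and the rotational part is ½I(v/R)² = ½kMv²; the total is ½(1+k)Mv².
The rotational fraction is therefore k/(1+k) = (2/3)/1.667 ≈ 0.400.

fraction ≈ 0.400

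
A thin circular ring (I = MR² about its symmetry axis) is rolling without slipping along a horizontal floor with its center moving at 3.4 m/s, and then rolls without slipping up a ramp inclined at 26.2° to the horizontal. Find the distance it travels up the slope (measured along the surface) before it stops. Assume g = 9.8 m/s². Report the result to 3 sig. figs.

d ≈ 2.67 m

For this body I = MR², i.e. k = I/(MR²) = 1.
Since it rolls without slipping, ω = v/R and KE = ½Mv² + ½Iω² = ½(1+k)Mv² = Mv².
Setting this equal to Mgh gives the vertical rise h = (1+k)v₀²/(2g) = 2×3.4²/(2×9.8) = 1.18 m.
The distance along the slope is d = h/sinθ = 1.18/sin26.2° ≈ 2.67 m.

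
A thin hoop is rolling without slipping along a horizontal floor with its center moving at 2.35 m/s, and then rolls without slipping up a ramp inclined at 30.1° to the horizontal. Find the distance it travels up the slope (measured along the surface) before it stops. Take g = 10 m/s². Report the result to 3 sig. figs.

With I = MR², the ratio k = I/(MR²) is 1.
Pure rolling means v = ωR; then KE = ½Mv² + ½I(v/R)² = ½(1+k)Mv² = Mv².
Setting this equal to Mgh gives the vertical rise h = (1+k)v₀²/(2g) = 2×2.35²/(2×10) = 0.5523 m.
The distance along the slope is d = h/sinθ = 0.5523/sin30.1° ≈ 1.10 m.

d ≈ 1.10 m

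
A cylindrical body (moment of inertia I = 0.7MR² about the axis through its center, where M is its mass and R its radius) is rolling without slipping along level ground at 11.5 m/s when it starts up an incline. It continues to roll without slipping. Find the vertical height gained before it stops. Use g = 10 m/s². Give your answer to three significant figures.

Here I = 0.7MR², so the shape factor k = I/(MR²) = 0.7.
The rolling condition ω = v/R makes the rotational term ½I(v/R)² = ½kMv², so KE_total = ½(1+k)Mv² = (17/20)Mv².
At the top the kinetic energy is zero, so (17/20)Mv₀² = Mgh.
Thus h = (1+k)v₀²/(2g) = 1.7 × 11.5² / (2 × 10) ≈ 11.2 m.

h ≈ 11.2 m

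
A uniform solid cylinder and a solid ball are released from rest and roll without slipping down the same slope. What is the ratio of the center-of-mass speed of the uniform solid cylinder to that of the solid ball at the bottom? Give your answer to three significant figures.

v_ratio ≈ 0.966

Each satisfies Mgh = ½(1+k)Mv² with k = I/(MR²), so v ∝ 1/√(1+k).
For the uniform solid cylinder k = 0.5; for the solid ball k = 0.4.
v₁/v₂ = √((1+k₂)/(1+k₁)) = √(1.4/1.5) ≈ 0.966.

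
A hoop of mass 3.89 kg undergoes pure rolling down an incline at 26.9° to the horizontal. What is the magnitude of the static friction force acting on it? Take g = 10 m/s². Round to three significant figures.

f ≈ 8.80 N

For this body I = MR², i.e. k = I/(MR²) = 1.
Along the incline Mg sinθ − f = Ma, and torque about the center fR = Iα = kMR²(a/R) gives f = kMa.
Combining, a = g sinθ/(1+k) and f = kMa = kMg sinθ/(1+k).
f = 1 × 3.89 × 10 × sin26.9° / 2 ≈ 8.80 N.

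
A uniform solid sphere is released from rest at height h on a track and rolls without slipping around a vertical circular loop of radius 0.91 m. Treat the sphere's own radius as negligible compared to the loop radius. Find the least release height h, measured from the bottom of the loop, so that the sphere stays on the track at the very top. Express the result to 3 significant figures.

h_min ≈ 2.46 m

With I = (2/5)MR², the ratio k = I/(MR²) is 0.4.
At the top of the loop, the minimum-contact condition is Mg = Mv_top²/r, so v_top² = gr.
With ω = v/R, the kinetic energy at speed v is ½(1+k)Mv² = (7/10)Mv².
Energy conservation from release (height h) to the top (height 2r): Mgh = Mg(2r) + (7/10)M·gr.
Thus h_min = 2r + (1+k)r/2 = r(2 + 1.4/2) = 0.91 × 2.7 ≈ 2.46 m.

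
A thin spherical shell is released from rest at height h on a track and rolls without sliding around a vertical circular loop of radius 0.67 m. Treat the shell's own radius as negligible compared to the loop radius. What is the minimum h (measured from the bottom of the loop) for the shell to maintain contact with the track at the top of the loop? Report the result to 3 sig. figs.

h_min ≈ 1.90 m

For this body I = (2/3)MR², i.e. k = I/(MR²) = 2/3.
At the top, contact is just lost when gravity alone supplies the centripetal force: Mg = Mv_top²/r, i.e. v_top² = gr.
With ω = v/R, the kinetic energy at speed v is ½(1+k)Mv² = (5/6)Mv².
Energy conservation from release (height h) to the top (height 2r): Mgh = Mg(2r) + (5/6)M·gr.
Thus h_min = 2r + (1+k)r/2 = r(2 + 1.667/2) = 0.67 × 2.833 ≈ 1.90 m.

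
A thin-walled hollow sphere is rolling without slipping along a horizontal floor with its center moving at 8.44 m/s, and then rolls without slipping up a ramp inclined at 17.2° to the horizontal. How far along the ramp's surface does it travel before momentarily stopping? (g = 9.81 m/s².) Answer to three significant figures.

d ≈ 20.5 m

With I = (2/3)MR², the ratio k = I/(MR²) is 2/3.
Pure rolling means v = ωR; then KE = ½Mv² + ½I(v/R)² = ½(1+k)Mv² = (5/6)Mv².
Setting this equal to Mgh gives the vertical rise h = (1+k)v₀²/(2g) = 1.667×8.44²/(2×9.81) = 6.051 m.
Along the incline, d = h/sinθ = 6.051/sin17.2° ≈ 20.5 m.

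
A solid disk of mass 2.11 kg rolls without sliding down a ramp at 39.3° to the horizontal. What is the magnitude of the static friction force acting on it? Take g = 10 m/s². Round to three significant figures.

For this body I = (1/2)MR², i.e. k = I/(MR²) = 0.5.
Newton's second law down the slope: Mg sinθ − f = Ma. The torque equation fR = Iα (with α = a/R) gives f = kMa.
Combining, a = g sinθ/(1+k) and f = kMa = kMg sinθ/(1+k).
f = 0.5 × 2.11 × 10 × sin39.3° / 1.5 ≈ 4.45 N.

f ≈ 4.45 N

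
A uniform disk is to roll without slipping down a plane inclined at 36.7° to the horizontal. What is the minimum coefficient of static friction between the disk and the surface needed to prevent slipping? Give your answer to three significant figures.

For this body I = (1/2)MR², i.e. k = I/(MR²) = 0.5.
Translational: Mg sinθ − f = Ma. Rotational about the CM: fR = Iα = kMRa, so f = kMa.
These give a = g sinθ/(1+k) and the required friction f = kMg sinθ/(1+k).
With N = Mg cosθ, the no-slip condition f ≤ μN gives μ_min = f/N = k tanθ/(1+k).
μ_min = 0.5 × tan36.7° / 1.5 ≈ 0.248.

μ_min ≈ 0.248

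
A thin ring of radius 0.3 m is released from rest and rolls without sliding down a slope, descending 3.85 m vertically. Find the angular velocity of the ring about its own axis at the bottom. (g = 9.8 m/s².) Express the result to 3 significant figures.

ω ≈ 20.5 rad/s

With I = MR², the ratio k = I/(MR²) is 1.
The rolling condition ω = v/R makes the rotational term ½I(v/R)² = ½kMv², so KE_total = ½(1+k)Mv² = Mv².
Energy conservation Mgh = ½(1+k)Mv² gives v = √(2gh/(1+k)) = √(2 × 9.8 × 3.85 / 2) = 6.142 m/s.
The angular speed follows from ω = v/R = 6.142/0.3 ≈ 20.5 rad/s.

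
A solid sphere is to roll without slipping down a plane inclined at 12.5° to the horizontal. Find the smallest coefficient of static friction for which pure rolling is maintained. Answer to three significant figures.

μ_min ≈ 0.0633

With I = (2/5)MR², the ratio k = I/(MR²) is 0.4.
Newton's second law down the slope: Mg sinθ − f = Ma. The torque equation fR = Iα (with α = a/R) gives f = kMa.
These give a = g sinθ/(1+k) and the required friction f = kMg sinθ/(1+k).
The normal force is N = Mg cosθ, so μ_min = f/N = k tanθ/(1+k).
μ_min = 0.4 × tan12.5° / 1.4 ≈ 0.0633.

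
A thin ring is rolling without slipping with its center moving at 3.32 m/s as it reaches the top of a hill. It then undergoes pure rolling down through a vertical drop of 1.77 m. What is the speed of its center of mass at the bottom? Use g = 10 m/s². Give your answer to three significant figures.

For this body I = MR², i.e. k = I/(MR²) = 1.
Rolling without slipping gives ω = v/R, so the total kinetic energy is ½Mv² + ½Iω² = ½(1+k)Mv² = Mv².
Conserving energy between top and bottom: Mv² = Mv₀² + Mgh, hence v² = v₀² + 2gh/(1+k).
v = √(3.32² + 2×10×1.77/2) = √28.72 ≈ 5.36 m/s.

v ≈ 5.36 m/s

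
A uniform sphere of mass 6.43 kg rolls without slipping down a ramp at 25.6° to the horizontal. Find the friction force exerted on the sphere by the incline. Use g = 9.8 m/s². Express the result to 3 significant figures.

For this body I = (2/5)MR², i.e. k = I/(MR²) = 0.4.
Newton's second law down the slope: Mg sinθ − f = Ma. The torque equation fR = Iα (with α = a/R) gives f = kMa.
Combining, a = g sinθ/(1+k) and f = kMa = kMg sinθ/(1+k).
f = 0.4 × 6.43 × 9.8 × sin25.6° / 1.4 ≈ 7.78 N.

f ≈ 7.78 N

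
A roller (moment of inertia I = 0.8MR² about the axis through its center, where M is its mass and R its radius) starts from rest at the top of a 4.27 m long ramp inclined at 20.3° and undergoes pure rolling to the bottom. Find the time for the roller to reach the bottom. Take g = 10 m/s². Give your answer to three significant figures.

The moment of inertia is 0.8MR², giving k ≡ I/(MR²) = 0.8.
Newton's second law down the slope: Mg sinθ − f = Ma. The torque equation fR = Iα (with α = a/R) gives f = kMa.
Hence a = g sinθ/(1+k) = 10×sin20.3°/1.8 = 1.927 m/s².
Starting from rest, L = ½at², so t = √(2L/a) = √(2×4.27/1.927) ≈ 2.10 s.

t ≈ 2.10 s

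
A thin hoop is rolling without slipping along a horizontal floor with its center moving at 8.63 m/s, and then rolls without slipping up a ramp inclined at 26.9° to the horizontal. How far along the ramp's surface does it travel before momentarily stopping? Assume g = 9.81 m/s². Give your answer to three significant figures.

d ≈ 16.8 m

With I = MR², the ratio k = I/(MR²) is 1.
The rolling condition ω = v/R makes the rotational term ½I(v/R)² = ½kMv², so KE_total = ½(1+k)Mv² = Mv².
Setting this equal to Mgh gives the vertical rise h = (1+k)v₀²/(2g) = 2×8.63²/(2×9.81) = 7.592 m.
The distance along the slope is d = h/sinθ = 7.592/sin26.9° ≈ 16.8 m.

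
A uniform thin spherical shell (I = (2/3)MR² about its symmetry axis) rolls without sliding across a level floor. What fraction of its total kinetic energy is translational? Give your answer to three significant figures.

Here I = (2/3)MR², so the shape factor k = I/(MR²) = 2/3.
With ω = v/R, KE_trans = ½Mv² and KE_rot = ½Iω² = ½kMv², so KE_total = ½(1+k)Mv².
The translational fraction is therefore 1/(1+k) = 1/1.667 ≈ 0.600.

fraction ≈ 0.600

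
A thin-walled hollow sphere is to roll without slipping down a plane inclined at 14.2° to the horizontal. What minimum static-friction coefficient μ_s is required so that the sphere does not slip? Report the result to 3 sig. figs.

The moment of inertia is (2/3)MR², giving k ≡ I/(MR²) = 2/3.
Newton's second law down the slope: Mg sinθ − f = Ma. The torque equation fR = Iα (with α = a/R) gives f = kMa.
These give a = g sinθ/(1+k) and the required friction f = kMg sinθ/(1+k).
The normal force is N = Mg cosθ, so μ_min = f/N = k tanθ/(1+k).
μ_min = (2/3) × tan14.2° / 1.667 ≈ 0.101.

μ_min ≈ 0.101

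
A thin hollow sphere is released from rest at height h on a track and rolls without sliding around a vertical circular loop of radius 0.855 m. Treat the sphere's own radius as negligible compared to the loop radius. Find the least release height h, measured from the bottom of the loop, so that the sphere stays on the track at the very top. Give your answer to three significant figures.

With I = (2/3)MR², the ratio k = I/(MR²) is 2/3.
At the top of the loop, the minimum-contact condition is Mg = Mv_top²/r, so v_top² = gr.
With ω = v/R, the kinetic energy at speed v is ½(1+k)Mv² = (5/6)Mv².
Energy conservation from release (height h) to the top (height 2r): Mgh = Mg(2r) + (5/6)M·gr.
Thus h_min = 2r + (1+k)r/2 = r(2 + 1.667/2) = 0.855 × 2.833 ≈ 2.42 m.

h_min ≈ 2.42 m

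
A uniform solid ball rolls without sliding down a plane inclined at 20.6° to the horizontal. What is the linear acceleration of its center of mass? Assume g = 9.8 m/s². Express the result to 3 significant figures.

Here I = (2/5)MR², so the shape factor k = I/(MR²) = 0.4.
Translational: Mg sinθ − f = Ma. Rotational about the CM: fR = Iα = kMRa, so f = kMa.
Eliminating f: Mg sinθ = (1+k)Ma, so a = g sinθ/(1+k) = 9.8 × sin20.6° / 1.4 ≈ 2.46 m/s².

a ≈ 2.46 m/s²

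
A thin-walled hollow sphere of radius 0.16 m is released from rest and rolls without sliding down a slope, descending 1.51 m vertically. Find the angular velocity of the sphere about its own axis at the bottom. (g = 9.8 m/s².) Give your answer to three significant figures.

ω ≈ 26.3 rad/s

With I = (2/3)MR², the ratio k = I/(MR²) is 2/3.
Pure rolling means v = ωR; then KE = ½Mv² + ½I(v/R)² = ½(1+k)Mv² = (5/6)Mv².
Energy conservation Mgh = ½(1+k)Mv² gives v = √(2gh/(1+k)) = √(2 × 9.8 × 1.51 / 1.667) = 4.214 m/s.
Then ω = v/R = 4.214 / 0.16 ≈ 26.3 rad/s.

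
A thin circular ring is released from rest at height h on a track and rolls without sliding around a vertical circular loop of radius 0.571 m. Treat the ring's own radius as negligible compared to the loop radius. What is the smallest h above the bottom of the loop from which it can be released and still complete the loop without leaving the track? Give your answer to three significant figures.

h_min ≈ 1.71 m

The moment of inertia is MR², giving k ≡ I/(MR²) = 1.
At the top of the loop, the minimum-contact condition is Mg = Mv_top²/r, so v_top² = gr.
With ω = v/R, the kinetic energy at speed v is ½(1+k)Mv² = Mv².
Energy conservation from release (height h) to the top (height 2r): Mgh = Mg(2r) + M·gr.
Thus h_min = 2r + (1+k)r/2 = r(2 + 2/2) = 0.571 × 3 ≈ 1.71 m.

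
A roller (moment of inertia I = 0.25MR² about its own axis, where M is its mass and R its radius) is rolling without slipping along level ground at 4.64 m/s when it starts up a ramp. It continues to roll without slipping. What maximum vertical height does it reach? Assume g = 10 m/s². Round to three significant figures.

For this body I = 0.25MR², i.e. k = I/(MR²) = 0.25.
Since it rolls without slipping, ω = v/R and KE = ½Mv² + ½Iω² = ½(1+k)Mv² = (5/8)Mv².
At the top the kinetic energy is zero, so (5/8)Mv₀² = Mgh.
Thus h = (1+k)v₀²/(2g) = 1.25 × 4.64² / (2 × 10) ≈ 1.35 m.

h ≈ 1.35 m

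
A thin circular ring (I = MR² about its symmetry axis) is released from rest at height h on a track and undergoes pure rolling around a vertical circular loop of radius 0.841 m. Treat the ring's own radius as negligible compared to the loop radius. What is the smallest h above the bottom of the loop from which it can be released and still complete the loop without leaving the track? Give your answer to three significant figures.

For this body I = MR², i.e. k = I/(MR²) = 1.
At the top, contact is just lost when gravity alone supplies the centripetal force: Mg = Mv_top²/r, i.e. v_top² = gr.
With ω = v/R, the kinetic energy at speed v is ½(1+k)Mv² = Mv².
Energy conservation from release (height h) to the top (height 2r): Mgh = Mg(2r) + M·gr.
Thus h_min = 2r + (1+k)r/2 = r(2 + 2/2) = 0.841 × 3 ≈ 2.52 m.

h_min ≈ 2.52 m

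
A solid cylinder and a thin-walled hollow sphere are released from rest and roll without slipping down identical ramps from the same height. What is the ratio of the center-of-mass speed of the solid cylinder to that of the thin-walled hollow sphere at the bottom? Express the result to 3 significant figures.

Each satisfies Mgh = ½(1+k)Mv² with k = I/(MR²), so v ∝ 1/√(1+k).
For the solid cylinder k = 0.5; for the thin-walled hollow sphere k = 2/3.
v₁/v₂ = √((1+k₂)/(1+k₁)) = √(1.667/1.5) ≈ 1.05.

v_ratio ≈ 1.05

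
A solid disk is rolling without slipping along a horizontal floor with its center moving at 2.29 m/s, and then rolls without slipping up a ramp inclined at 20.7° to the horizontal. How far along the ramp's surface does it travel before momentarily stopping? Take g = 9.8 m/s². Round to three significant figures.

The moment of inertia is (1/2)MR², giving k ≡ I/(MR²) = 0.5.
Pure rolling means v = ωR; then KE = ½Mv² + ½I(v/R)² = ½(1+k)Mv² = (3/4)Mv².
Setting this equal to Mgh gives the vertical rise h = (1+k)v₀²/(2g) = 1.5×2.29²/(2×9.8) = 0.4013 m.
The distance along the slope is d = h/sinθ = 0.4013/sin20.7° ≈ 1.14 m.

d ≈ 1.14 m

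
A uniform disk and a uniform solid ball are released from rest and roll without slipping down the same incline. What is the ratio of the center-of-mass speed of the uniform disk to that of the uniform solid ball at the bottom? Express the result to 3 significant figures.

v_ratio ≈ 0.966

Each satisfies Mgh = ½(1+k)Mv² with k = I/(MR²), so v ∝ 1/√(1+k).
For the uniform disk k = 0.5; for the uniform solid ball k = 0.4.
v₁/v₂ = √((1+k₂)/(1+k₁)) = √(1.4/1.5) ≈ 0.966.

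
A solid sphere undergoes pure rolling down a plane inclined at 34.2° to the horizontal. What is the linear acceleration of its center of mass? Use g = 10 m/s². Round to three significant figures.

For this body I = (2/5)MR², i.e. k = I/(MR²) = 0.4.
Newton's second law down the slope: Mg sinθ − f = Ma. The torque equation fR = Iα (with α = a/R) gives f = kMa.
Eliminating f: Mg sinθ = (1+k)Ma, so a = g sinθ/(1+k) = 10 × sin34.2° / 1.4 ≈ 4.01 m/s².

a ≈ 4.01 m/s²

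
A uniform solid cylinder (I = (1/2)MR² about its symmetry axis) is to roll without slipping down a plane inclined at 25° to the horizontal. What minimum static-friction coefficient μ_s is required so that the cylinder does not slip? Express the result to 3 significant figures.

μ_min ≈ 0.155

The moment of inertia is (1/2)MR², giving k ≡ I/(MR²) = 0.5.
Newton's second law down the slope: Mg sinθ − f = Ma. The torque equation fR = Iα (with α = a/R) gives f = kMa.
These give a = g sinθ/(1+k) and the required friction f = kMg sinθ/(1+k).
With N = Mg cosθ, the no-slip condition f ≤ μN gives μ_min = f/N = k tanθ/(1+k).
μ_min = 0.5 × tan25° / 1.5 ≈ 0.155.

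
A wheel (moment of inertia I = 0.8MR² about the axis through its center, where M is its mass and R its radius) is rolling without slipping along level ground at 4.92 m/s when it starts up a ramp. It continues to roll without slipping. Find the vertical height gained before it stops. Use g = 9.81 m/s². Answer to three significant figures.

h ≈ 2.22 m

The moment of inertia is 0.8MR², giving k ≡ I/(MR²) = 0.8.
Rolling without slipping gives ω = v/R, so the total kinetic energy is ½Mv² + ½Iω² = ½(1+k)Mv² = (9/10)Mv².
All of this converts to potential energy at the highest point: (9/10)Mv₀² = Mgh.
Thus h = (1+k)v₀²/(2g) = 1.8 × 4.92² / (2 × 9.81) ≈ 2.22 m.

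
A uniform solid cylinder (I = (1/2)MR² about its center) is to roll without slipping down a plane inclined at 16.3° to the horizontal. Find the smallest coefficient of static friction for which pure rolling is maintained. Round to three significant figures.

Here I = (1/2)MR², so the shape factor k = I/(MR²) = 0.5.
Translational: Mg sinθ − f = Ma. Rotational about the CM: fR = Iα = kMRa, so f = kMa.
These give a = g sinθ/(1+k) and the required friction f = kMg sinθ/(1+k).
With N = Mg cosθ, the no-slip condition f ≤ μN gives μ_min = f/N = k tanθ/(1+k).
μ_min = 0.5 × tan16.3° / 1.5 ≈ 0.0975.

μ_min ≈ 0.0975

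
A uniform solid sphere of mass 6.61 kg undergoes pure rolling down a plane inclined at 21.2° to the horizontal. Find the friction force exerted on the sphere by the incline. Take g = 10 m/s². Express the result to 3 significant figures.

f ≈ 6.83 N

For this body I = (2/5)MR², i.e. k = I/(MR²) = 0.4.
Translational: Mg sinθ − f = Ma. Rotational about the CM: fR = Iα = kMRa, so f = kMa.
Combining, a = g sinθ/(1+k) and f = kMa = kMg sinθ/(1+k).
f = 0.4 × 6.61 × 10 × sin21.2° / 1.4 ≈ 6.83 N.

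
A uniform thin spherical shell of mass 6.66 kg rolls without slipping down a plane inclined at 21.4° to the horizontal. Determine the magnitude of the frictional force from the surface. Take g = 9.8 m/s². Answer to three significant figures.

f ≈ 9.53 N

With I = (2/3)MR², the ratio k = I/(MR²) is 2/3.
Newton's second law down the slope: Mg sinθ − f = Ma. The torque equation fR = Iα (with α = a/R) gives f = kMa.
Combining, a = g sinθ/(1+k) and f = kMa = kMg sinθ/(1+k).
f = (2/3) × 6.66 × 9.8 × sin21.4° / 1.667 ≈ 9.53 N.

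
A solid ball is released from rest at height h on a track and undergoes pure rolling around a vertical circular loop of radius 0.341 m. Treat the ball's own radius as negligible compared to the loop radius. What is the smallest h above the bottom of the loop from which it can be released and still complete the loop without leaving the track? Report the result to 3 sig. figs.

For this body I = (2/5)MR², i.e. k = I/(MR²) = 0.4.
At the top, contact is just lost when gravity alone supplies the centripetal force: Mg = Mv_top²/r, i.e. v_top² = gr.
With ω = v/R, the kinetic energy at speed v is ½(1+k)Mv² = (7/10)Mv².
Energy conservation from release (height h) to the top (height 2r): Mgh = Mg(2r) + (7/10)M·gr.
Thus h_min = 2r + (1+k)r/2 = r(2 + 1.4/2) = 0.341 × 2.7 ≈ 0.921 m.

h_min ≈ 0.921 m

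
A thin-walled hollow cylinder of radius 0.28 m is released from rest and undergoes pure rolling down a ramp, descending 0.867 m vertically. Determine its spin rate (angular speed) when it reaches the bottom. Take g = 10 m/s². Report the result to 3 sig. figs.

For this body I = MR², i.e. k = I/(MR²) = 1.
The rolling condition ω = v/R makes the rotational term ½I(v/R)² = ½kMv², so KE_total = ½(1+k)Mv² = Mv².
Energy conservation Mgh = ½(1+k)Mv² gives v = √(2gh/(1+k)) = √(2 × 10 × 0.867 / 2) = 2.944 m/s.
The angular speed follows from ω = v/R = 2.944/0.28 ≈ 10.5 rad/s.

ω ≈ 10.5 rad/s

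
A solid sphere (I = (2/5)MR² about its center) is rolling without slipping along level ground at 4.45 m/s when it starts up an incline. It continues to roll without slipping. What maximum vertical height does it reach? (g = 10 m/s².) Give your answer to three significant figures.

h ≈ 1.39 m

For this body I = (2/5)MR², i.e. k = I/(MR²) = 0.4.
The rolling condition ω = v/R makes the rotational term ½I(v/R)² = ½kMv², so KE_total = ½(1+k)Mv² = (7/10)Mv².
All of this converts to potential energy at the highest point: (7/10)Mv₀² = Mgh.
Thus h = (1+k)v₀²/(2g) = 1.4 × 4.45² / (2 × 10) ≈ 1.39 m.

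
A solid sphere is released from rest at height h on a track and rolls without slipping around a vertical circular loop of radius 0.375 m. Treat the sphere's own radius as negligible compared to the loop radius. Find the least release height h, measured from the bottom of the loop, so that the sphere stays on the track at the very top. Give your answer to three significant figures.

h_min ≈ 1.01 m

With I = (2/5)MR², the ratio k = I/(MR²) is 0.4.
At the top of the loop, the minimum-contact condition is Mg = Mv_top²/r, so v_top² = gr.
With ω = v/R, the kinetic energy at speed v is ½(1+k)Mv² = (7/10)Mv².
Energy conservation from release (height h) to the top (height 2r): Mgh = Mg(2r) + (7/10)M·gr.
Thus h_min = 2r + (1+k)r/2 = r(2 + 1.4/2) = 0.375 × 2.7 ≈ 1.01 m.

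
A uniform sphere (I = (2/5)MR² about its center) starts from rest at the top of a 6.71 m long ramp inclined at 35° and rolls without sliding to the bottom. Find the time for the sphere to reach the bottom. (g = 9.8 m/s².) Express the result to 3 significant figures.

Here I = (2/5)MR², so the shape factor k = I/(MR²) = 0.4.
Along the incline Mg sinθ − f = Ma, and torque about the center fR = Iα = kMR²(a/R) gives f = kMa.
Hence a = g sinθ/(1+k) = 9.8×sin35°/1.4 = 4.015 m/s².
Starting from rest, L = ½at², so t = √(2L/a) = √(2×6.71/4.015) ≈ 1.83 s.

t ≈ 1.83 s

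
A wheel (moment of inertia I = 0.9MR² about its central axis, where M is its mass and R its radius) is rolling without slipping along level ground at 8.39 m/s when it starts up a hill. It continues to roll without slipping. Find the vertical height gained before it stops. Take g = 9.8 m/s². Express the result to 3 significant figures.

The moment of inertia is 0.9MR², giving k ≡ I/(MR²) = 0.9.
Rolling without slipping gives ω = v/R, so the total kinetic energy is ½Mv² + ½Iω² = ½(1+k)Mv² = (19/20)Mv².
At the top the kinetic energy is zero, so (19/20)Mv₀² = Mgh.
Thus h = (1+k)v₀²/(2g) = 1.9 × 8.39² / (2 × 9.8) ≈ 6.82 m.

h ≈ 6.82 m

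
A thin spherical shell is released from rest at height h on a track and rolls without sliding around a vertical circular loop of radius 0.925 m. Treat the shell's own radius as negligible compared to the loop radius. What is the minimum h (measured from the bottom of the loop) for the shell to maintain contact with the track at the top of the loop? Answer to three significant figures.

With I = (2/3)MR², the ratio k = I/(MR²) is 2/3.
At the top, contact is just lost when gravity alone supplies the centripetal force: Mg = Mv_top²/r, i.e. v_top² = gr.
With ω = v/R, the kinetic energy at speed v is ½(1+k)Mv² = (5/6)Mv².
Energy conservation from release (height h) to the top (height 2r): Mgh = Mg(2r) + (5/6)M·gr.
Thus h_min = 2r + (1+k)r/2 = r(2 + 1.667/2) = 0.925 × 2.833 ≈ 2.62 m.

h_min ≈ 2.62 m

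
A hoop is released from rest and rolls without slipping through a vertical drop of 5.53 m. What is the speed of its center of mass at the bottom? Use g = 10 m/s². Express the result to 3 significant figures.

v ≈ 7.44 m/s

With I = MR², the ratio k = I/(MR²) is 1.
The rolling condition ω = v/R makes the rotational term ½I(v/R)² = ½kMv², so KE_total = ½(1+k)Mv² = Mv².
Energy conservation: Mgh = Mv², so v = √(2gh/(1+k)) = √(2 × 10 × 5.53 / 2) ≈ 7.44 m/s.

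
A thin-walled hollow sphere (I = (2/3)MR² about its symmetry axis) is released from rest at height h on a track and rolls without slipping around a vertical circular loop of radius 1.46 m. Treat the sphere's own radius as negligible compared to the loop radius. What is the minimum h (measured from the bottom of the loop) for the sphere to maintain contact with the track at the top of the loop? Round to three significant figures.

h_min ≈ 4.14 m

For this body I = (2/3)MR², i.e. k = I/(MR²) = 2/3.
At the top, contact is just lost when gravity alone supplies the centripetal force: Mg = Mv_top²/r, i.e. v_top² = gr.
With ω = v/R, the kinetic energy at speed v is ½(1+k)Mv² = (5/6)Mv².
Energy conservation from release (height h) to the top (height 2r): Mgh = Mg(2r) + (5/6)M·gr.
Thus h_min = 2r + (1+k)r/2 = r(2 + 1.667/2) = 1.46 × 2.833 ≈ 4.14 m.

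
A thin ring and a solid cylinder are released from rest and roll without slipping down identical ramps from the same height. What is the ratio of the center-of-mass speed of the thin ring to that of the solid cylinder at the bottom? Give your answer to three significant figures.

Each satisfies Mgh = ½(1+k)Mv² with k = I/(MR²), so v ∝ 1/√(1+k).
For the thin ring k = 1; for the solid cylinder k = 0.5.
v₁/v₂ = √((1+k₂)/(1+k₁)) = √(1.5/2) ≈ 0.866.

v_ratio ≈ 0.866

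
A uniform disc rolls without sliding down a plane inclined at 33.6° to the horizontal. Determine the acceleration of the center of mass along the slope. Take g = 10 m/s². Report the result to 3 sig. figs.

Here I = (1/2)MR², so the shape factor k = I/(MR²) = 0.5.
Translational: Mg sinθ − f = Ma. Rotational about the CM: fR = Iα = kMRa, so f = kMa.
Eliminating f: Mg sinθ = (1+k)Ma, so a = g sinθ/(1+k) = 10 × sin33.6° / 1.5 ≈ 3.69 m/s².

a ≈ 3.69 m/s²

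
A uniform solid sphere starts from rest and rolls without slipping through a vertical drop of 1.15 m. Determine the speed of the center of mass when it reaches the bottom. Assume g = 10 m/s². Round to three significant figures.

For this body I = (2/5)MR², i.e. k = I/(MR²) = 0.4.
Pure rolling means v = ωR; then KE = ½Mv² + ½I(v/R)² = ½(1+k)Mv² = (7/10)Mv².
Setting Mgh = (7/10)Mv² gives v = √(2gh/(1+k)) = √(2·10·1.15/1.4) ≈ 4.05 m/s.

v ≈ 4.05 m/s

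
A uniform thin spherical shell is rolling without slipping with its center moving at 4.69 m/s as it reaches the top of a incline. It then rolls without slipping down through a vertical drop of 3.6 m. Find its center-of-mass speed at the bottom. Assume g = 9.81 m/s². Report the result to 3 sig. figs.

v ≈ 8.02 m/s

Here I = (2/3)MR², so the shape factor k = I/(MR²) = 2/3.
Since it rolls without slipping, ω = v/R and KE = ½Mv² + ½Iω² = ½(1+k)Mv² = (5/6)Mv².
Energy conservation: (5/6)Mv₀² + Mgh = (5/6)Mv², so v² = v₀² + 2gh/(1+k).
v = √(4.69² + 2×9.81×3.6/1.667) = √64.38 ≈ 8.02 m/s.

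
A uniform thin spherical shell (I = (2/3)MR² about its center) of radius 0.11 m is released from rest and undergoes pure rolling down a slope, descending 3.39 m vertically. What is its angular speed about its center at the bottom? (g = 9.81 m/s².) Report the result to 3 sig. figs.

ω ≈ 57.4 rad/s

The moment of inertia is (2/3)MR², giving k ≡ I/(MR²) = 2/3.
Rolling without slipping gives ω = v/R, so the total kinetic energy is ½Mv² + ½Iω² = ½(1+k)Mv² = (5/6)Mv².
Energy conservation Mgh = ½(1+k)Mv² gives v = √(2gh/(1+k)) = √(2 × 9.81 × 3.39 / 1.667) = 6.317 m/s.
The angular speed follows from ω = v/R = 6.317/0.11 ≈ 57.4 rad/s.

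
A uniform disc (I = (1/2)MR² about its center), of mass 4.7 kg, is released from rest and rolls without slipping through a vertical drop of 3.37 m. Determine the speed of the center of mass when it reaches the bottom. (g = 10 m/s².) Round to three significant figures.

v ≈ 6.70 m/s

The moment of inertia is (1/2)MR², giving k ≡ I/(MR²) = 0.5.
Rolling without slipping gives ω = v/R, so the total kinetic energy is ½Mv² + ½Iω² = ½(1+k)Mv² = (3/4)Mv².
Setting Mgh = (3/4)Mv² gives v = √(2gh/(1+k)) = √(2·10·3.37/1.5) ≈ 6.70 m/s.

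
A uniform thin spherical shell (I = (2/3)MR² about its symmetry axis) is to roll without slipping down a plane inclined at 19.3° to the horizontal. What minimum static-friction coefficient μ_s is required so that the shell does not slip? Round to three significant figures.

μ_min ≈ 0.140

With I = (2/3)MR², the ratio k = I/(MR²) is 2/3.
Along the incline Mg sinθ − f = Ma, and torque about the center fR = Iα = kMR²(a/R) gives f = kMa.
These give a = g sinθ/(1+k) and the required friction f = kMg sinθ/(1+k).
The normal force is N = Mg cosθ, so μ_min = f/N = k tanθ/(1+k).
μ_min = (2/3) × tan19.3° / 1.667 ≈ 0.140.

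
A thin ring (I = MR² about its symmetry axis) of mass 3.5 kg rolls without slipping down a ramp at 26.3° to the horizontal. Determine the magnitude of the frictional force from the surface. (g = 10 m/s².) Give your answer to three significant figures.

f ≈ 7.75 N

Here I = MR², so the shape factor k = I/(MR²) = 1.
Along the incline Mg sinθ − f = Ma, and torque about the center fR = Iα = kMR²(a/R) gives f = kMa.
Combining, a = g sinθ/(1+k) and f = kMa = kMg sinθ/(1+k).
f = 1 × 3.5 × 10 × sin26.3° / 2 ≈ 7.75 N.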